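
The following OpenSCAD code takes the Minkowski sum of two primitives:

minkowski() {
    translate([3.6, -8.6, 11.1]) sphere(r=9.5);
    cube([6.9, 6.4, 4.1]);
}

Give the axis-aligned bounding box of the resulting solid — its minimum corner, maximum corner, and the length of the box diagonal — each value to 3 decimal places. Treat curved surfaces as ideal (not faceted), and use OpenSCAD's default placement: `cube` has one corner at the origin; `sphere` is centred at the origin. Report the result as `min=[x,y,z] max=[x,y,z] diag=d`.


min=[-5.900,-18.100,1.600] max=[20.000,7.300,24.700] diag=43.007

A = translate([3.6, -8.6, 11.1]) sphere(r=9.5) → bbox [-5.9,-18.1,1.6] .. [13.1,0.9,20.6]
B = cube([6.9, 6.4, 4.1]) → bbox [0,0,0] .. [6.9,6.4,4.1]
lo = A.lo+B.lo = [-5.9+0, -18.1+0, 1.6+0] = [-5.900,-18.100,1.600]
hi = A.hi+B.hi = [13.1+6.9, 0.9+6.4, 20.6+4.1] = [20.000,7.300,24.700]
diag = √(25.9²+25.4²+23.1²) = √1849.58 = 43.007


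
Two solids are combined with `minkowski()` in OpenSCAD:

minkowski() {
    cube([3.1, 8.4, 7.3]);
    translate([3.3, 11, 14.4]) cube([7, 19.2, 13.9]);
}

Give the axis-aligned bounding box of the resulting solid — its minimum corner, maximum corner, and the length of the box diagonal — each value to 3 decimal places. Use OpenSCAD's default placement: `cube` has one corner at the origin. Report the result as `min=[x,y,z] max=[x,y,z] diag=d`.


A = translate([3.3, 11, 14.4]) cube([7, 19.2, 13.9]) → bbox [3.3,11,14.4] .. [10.3,30.2,28.3]
B = cube([3.1, 8.4, 7.3]) → bbox [0,0,0] .. [3.1,8.4,7.3]
lo = A.lo+B.lo = [3.3+0, 11+0, 14.4+0] = [3.300,11.000,14.400]
hi = A.hi+B.hi = [10.3+3.1, 30.2+8.4, 28.3+7.3] = [13.400,38.600,35.600]
diag = √(10.1²+27.6²+21.2²) = √1313.21 = 36.238

min=[3.300,11.000,14.400] max=[13.400,38.600,35.600] diag=36.238


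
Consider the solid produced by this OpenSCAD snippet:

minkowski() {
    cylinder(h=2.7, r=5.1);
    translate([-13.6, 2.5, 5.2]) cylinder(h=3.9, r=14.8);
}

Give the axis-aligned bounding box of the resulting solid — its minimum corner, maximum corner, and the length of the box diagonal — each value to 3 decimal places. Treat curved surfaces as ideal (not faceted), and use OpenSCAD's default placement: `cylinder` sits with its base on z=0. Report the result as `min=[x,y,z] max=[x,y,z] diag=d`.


min=[-33.500,-17.400,5.200] max=[6.300,22.400,11.800] diag=56.671

A = translate([-13.6, 2.5, 5.2]) cylinder(h=3.9, r=14.8) → bbox [-28.4,-12.3,5.2] .. [1.2,17.3,9.1]
B = cylinder(h=2.7, r=5.1) → bbox [-5.1,-5.1,0] .. [5.1,5.1,2.7]
lo = A.lo+B.lo = [-28.4-5.1, -12.3-5.1, 5.2+0] = [-33.500,-17.400,5.200]
hi = A.hi+B.hi = [1.2+5.1, 17.3+5.1, 9.1+2.7] = [6.300,22.400,11.800]
diag = √(39.8²+39.8²+6.6²) = √3211.64 = 56.671


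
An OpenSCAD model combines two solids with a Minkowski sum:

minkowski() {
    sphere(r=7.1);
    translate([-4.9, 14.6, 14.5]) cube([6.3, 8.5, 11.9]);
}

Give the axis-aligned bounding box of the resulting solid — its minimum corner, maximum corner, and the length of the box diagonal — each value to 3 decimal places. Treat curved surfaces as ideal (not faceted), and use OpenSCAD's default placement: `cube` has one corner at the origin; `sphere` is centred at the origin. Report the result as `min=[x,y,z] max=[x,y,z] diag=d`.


min=[-12.000,7.500,7.400] max=[8.500,30.200,33.500] diag=40.209

A = translate([-4.9, 14.6, 14.5]) cube([6.3, 8.5, 11.9]) → bbox [-4.9,14.6,14.5] .. [1.4,23.1,26.4]
B = sphere(r=7.1) → bbox [-7.1,-7.1,-7.1] .. [7.1,7.1,7.1]
lo = A.lo+B.lo = [-4.9-7.1, 14.6-7.1, 14.5-7.1] = [-12.000,7.500,7.400]
hi = A.hi+B.hi = [1.4+7.1, 23.1+7.1, 26.4+7.1] = [8.500,30.200,33.500]
diag = √(20.5²+22.7²+26.1²) = √1616.75 = 40.209


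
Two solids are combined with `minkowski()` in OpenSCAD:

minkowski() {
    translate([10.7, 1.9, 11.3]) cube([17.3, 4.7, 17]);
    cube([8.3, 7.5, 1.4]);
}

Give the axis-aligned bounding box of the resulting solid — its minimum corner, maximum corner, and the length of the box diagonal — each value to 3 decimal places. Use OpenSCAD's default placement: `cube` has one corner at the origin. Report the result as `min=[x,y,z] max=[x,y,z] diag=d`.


min=[10.700,1.900,11.300] max=[36.300,14.100,29.700] diag=33.805

A = translate([10.7, 1.9, 11.3]) cube([17.3, 4.7, 17]) → bbox [10.7,1.9,11.3] .. [28,6.6,28.3]
B = cube([8.3, 7.5, 1.4]) → bbox [0,0,0] .. [8.3,7.5,1.4]
lo = A.lo+B.lo = [10.7+0, 1.9+0, 11.3+0] = [10.700,1.900,11.300]
hi = A.hi+B.hi = [28+8.3, 6.6+7.5, 28.3+1.4] = [36.300,14.100,29.700]
diag = √(25.6²+12.2²+18.4²) = √1142.76 = 33.805


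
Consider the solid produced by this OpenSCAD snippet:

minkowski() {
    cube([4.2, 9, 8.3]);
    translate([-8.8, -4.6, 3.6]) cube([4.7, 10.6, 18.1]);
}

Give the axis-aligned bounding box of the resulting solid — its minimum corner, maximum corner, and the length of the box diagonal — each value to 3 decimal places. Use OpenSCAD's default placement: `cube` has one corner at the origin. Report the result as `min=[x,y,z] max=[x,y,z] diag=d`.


A = translate([-8.8, -4.6, 3.6]) cube([4.7, 10.6, 18.1]) → bbox [-8.8,-4.6,3.6] .. [-4.1,6,21.7]
B = cube([4.2, 9, 8.3]) → bbox [0,0,0] .. [4.2,9,8.3]
lo = A.lo+B.lo = [-8.8+0, -4.6+0, 3.6+0] = [-8.800,-4.600,3.600]
hi = A.hi+B.hi = [-4.1+4.2, 6+9, 21.7+8.3] = [0.100,15.000,30.000]
diag = √(8.9²+19.6²+26.4²) = √1160.33 = 34.064

min=[-8.800,-4.600,3.600] max=[0.100,15.000,30.000] diag=34.064


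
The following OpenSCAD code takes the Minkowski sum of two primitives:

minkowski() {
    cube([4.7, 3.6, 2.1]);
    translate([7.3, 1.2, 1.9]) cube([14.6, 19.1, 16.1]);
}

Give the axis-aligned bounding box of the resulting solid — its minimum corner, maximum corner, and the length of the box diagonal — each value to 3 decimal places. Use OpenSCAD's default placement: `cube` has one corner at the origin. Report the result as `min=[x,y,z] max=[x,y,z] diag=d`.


A = translate([7.3, 1.2, 1.9]) cube([14.6, 19.1, 16.1]) → bbox [7.3,1.2,1.9] .. [21.9,20.3,18]
B = cube([4.7, 3.6, 2.1]) → bbox [0,0,0] .. [4.7,3.6,2.1]
lo = A.lo+B.lo = [7.3+0, 1.2+0, 1.9+0] = [7.300,1.200,1.900]
hi = A.hi+B.hi = [21.9+4.7, 20.3+3.6, 18+2.1] = [26.600,23.900,20.100]
diag = √(19.3²+22.7²+18.2²) = √1219.02 = 34.914

min=[7.300,1.200,1.900] max=[26.600,23.900,20.100] diag=34.914


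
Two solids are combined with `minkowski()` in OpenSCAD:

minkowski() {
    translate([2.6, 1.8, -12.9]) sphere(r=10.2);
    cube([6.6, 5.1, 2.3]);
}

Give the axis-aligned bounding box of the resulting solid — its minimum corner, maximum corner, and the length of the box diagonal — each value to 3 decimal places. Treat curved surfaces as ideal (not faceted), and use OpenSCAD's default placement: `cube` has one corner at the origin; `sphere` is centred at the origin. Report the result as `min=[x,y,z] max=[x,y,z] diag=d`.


A = translate([2.6, 1.8, -12.9]) sphere(r=10.2) → bbox [-7.6,-8.4,-23.1] .. [12.8,12,-2.7]
B = cube([6.6, 5.1, 2.3]) → bbox [0,0,0] .. [6.6,5.1,2.3]
lo = A.lo+B.lo = [-7.6+0, -8.4+0, -23.1+0] = [-7.600,-8.400,-23.100]
hi = A.hi+B.hi = [12.8+6.6, 12+5.1, -2.7+2.3] = [19.400,17.100,-0.400]
diag = √(27²+25.5²+22.7²) = √1894.54 = 43.526

min=[-7.600,-8.400,-23.100] max=[19.400,17.100,-0.400] diag=43.526


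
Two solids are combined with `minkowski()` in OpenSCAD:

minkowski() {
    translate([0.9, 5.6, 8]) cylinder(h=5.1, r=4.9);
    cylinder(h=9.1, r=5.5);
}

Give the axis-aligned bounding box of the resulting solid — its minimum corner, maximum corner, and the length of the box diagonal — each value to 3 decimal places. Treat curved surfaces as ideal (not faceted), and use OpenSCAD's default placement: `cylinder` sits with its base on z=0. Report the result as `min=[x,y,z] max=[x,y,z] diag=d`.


min=[-9.500,-4.800,8.000] max=[11.300,16.000,22.200] diag=32.664

A = translate([0.9, 5.6, 8]) cylinder(h=5.1, r=4.9) → bbox [-4,0.7,8] .. [5.8,10.5,13.1]
B = cylinder(h=9.1, r=5.5) → bbox [-5.5,-5.5,0] .. [5.5,5.5,9.1]
lo = A.lo+B.lo = [-4-5.5, 0.7-5.5, 8+0] = [-9.500,-4.800,8.000]
hi = A.hi+B.hi = [5.8+5.5, 10.5+5.5, 13.1+9.1] = [11.300,16.000,22.200]
diag = √(20.8²+20.8²+14.2²) = √1066.92 = 32.664


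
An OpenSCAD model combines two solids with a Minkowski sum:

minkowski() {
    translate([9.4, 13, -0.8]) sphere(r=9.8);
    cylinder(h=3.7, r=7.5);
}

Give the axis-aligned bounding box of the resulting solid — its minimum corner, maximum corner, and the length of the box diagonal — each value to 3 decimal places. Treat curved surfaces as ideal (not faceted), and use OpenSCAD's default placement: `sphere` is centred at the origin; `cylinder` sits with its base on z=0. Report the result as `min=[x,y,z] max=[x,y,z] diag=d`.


min=[-7.900,-4.300,-10.600] max=[26.700,30.300,12.700] diag=54.196

A = translate([9.4, 13, -0.8]) sphere(r=9.8) → bbox [-0.4,3.2,-10.6] .. [19.2,22.8,9]
B = cylinder(h=3.7, r=7.5) → bbox [-7.5,-7.5,0] .. [7.5,7.5,3.7]
lo = A.lo+B.lo = [-0.4-7.5, 3.2-7.5, -10.6+0] = [-7.900,-4.300,-10.600]
hi = A.hi+B.hi = [19.2+7.5, 22.8+7.5, 9+3.7] = [26.700,30.300,12.700]
diag = √(34.6²+34.6²+23.3²) = √2937.21 = 54.196


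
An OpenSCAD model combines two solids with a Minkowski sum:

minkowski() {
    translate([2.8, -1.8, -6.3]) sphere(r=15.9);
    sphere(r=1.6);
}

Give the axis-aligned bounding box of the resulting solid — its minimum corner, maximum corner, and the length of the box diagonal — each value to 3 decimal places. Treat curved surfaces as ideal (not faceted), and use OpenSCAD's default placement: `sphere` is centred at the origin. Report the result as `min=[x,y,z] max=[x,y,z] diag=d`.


A = translate([2.8, -1.8, -6.3]) sphere(r=15.9) → bbox [-13.1,-17.7,-22.2] .. [18.7,14.1,9.6]
B = sphere(r=1.6) → bbox [-1.6,-1.6,-1.6] .. [1.6,1.6,1.6]
lo = A.lo+B.lo = [-13.1-1.6, -17.7-1.6, -22.2-1.6] = [-14.700,-19.300,-23.800]
hi = A.hi+B.hi = [18.7+1.6, 14.1+1.6, 9.6+1.6] = [20.300,15.700,11.200]
diag = √(35²+35²+35²) = √3675 = 60.622

min=[-14.700,-19.300,-23.800] max=[20.300,15.700,11.200] diag=60.622


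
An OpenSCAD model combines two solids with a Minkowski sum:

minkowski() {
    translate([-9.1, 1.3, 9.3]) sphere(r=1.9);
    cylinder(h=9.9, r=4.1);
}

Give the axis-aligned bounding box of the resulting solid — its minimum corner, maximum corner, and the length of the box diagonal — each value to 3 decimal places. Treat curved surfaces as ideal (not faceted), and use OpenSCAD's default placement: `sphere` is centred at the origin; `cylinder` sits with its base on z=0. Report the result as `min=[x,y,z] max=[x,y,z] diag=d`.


min=[-15.100,-4.700,7.400] max=[-3.100,7.300,21.100] diag=21.810

A = translate([-9.1, 1.3, 9.3]) sphere(r=1.9) → bbox [-11,-0.6,7.4] .. [-7.2,3.2,11.2]
B = cylinder(h=9.9, r=4.1) → bbox [-4.1,-4.1,0] .. [4.1,4.1,9.9]
lo = A.lo+B.lo = [-11-4.1, -0.6-4.1, 7.4+0] = [-15.100,-4.700,7.400]
hi = A.hi+B.hi = [-7.2+4.1, 3.2+4.1, 11.2+9.9] = [-3.100,7.300,21.100]
diag = √(12²+12²+13.7²) = √475.69 = 21.810


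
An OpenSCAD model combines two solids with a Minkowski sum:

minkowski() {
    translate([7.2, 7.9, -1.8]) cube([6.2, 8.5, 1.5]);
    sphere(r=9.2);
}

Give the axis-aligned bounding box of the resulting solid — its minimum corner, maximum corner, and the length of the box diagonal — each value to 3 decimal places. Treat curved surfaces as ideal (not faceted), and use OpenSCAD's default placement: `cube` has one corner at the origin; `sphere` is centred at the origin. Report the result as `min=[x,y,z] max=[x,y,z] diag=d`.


A = translate([7.2, 7.9, -1.8]) cube([6.2, 8.5, 1.5]) → bbox [7.2,7.9,-1.8] .. [13.4,16.4,-0.3]
B = sphere(r=9.2) → bbox [-9.2,-9.2,-9.2] .. [9.2,9.2,9.2]
lo = A.lo+B.lo = [7.2-9.2, 7.9-9.2, -1.8-9.2] = [-2.000,-1.300,-11.000]
hi = A.hi+B.hi = [13.4+9.2, 16.4+9.2, -0.3+9.2] = [22.600,25.600,8.900]
diag = √(24.6²+26.9²+19.9²) = √1724.78 = 41.530

min=[-2.000,-1.300,-11.000] max=[22.600,25.600,8.900] diag=41.530


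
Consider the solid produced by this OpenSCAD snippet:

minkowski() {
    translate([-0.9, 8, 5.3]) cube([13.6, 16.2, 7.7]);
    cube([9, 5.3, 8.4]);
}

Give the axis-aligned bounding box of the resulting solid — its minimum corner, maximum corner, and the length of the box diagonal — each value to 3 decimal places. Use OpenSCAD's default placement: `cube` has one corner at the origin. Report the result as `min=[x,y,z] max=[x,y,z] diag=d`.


min=[-0.900,8.000,5.300] max=[21.700,29.500,21.400] diag=35.103

A = translate([-0.9, 8, 5.3]) cube([13.6, 16.2, 7.7]) → bbox [-0.9,8,5.3] .. [12.7,24.2,13]
B = cube([9, 5.3, 8.4]) → bbox [0,0,0] .. [9,5.3,8.4]
lo = A.lo+B.lo = [-0.9+0, 8+0, 5.3+0] = [-0.900,8.000,5.300]
hi = A.hi+B.hi = [12.7+9, 24.2+5.3, 13+8.4] = [21.700,29.500,21.400]
diag = √(22.6²+21.5²+16.1²) = √1232.22 = 35.103


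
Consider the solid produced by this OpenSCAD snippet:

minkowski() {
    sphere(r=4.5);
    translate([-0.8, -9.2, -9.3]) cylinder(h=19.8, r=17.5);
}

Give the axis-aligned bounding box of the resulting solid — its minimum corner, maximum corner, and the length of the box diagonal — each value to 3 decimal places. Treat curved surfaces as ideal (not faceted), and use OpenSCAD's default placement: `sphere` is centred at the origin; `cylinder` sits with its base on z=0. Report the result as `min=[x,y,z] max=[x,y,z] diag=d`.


A = translate([-0.8, -9.2, -9.3]) cylinder(h=19.8, r=17.5) → bbox [-18.3,-26.7,-9.3] .. [16.7,8.3,10.5]
B = sphere(r=4.5) → bbox [-4.5,-4.5,-4.5] .. [4.5,4.5,4.5]
lo = A.lo+B.lo = [-18.3-4.5, -26.7-4.5, -9.3-4.5] = [-22.800,-31.200,-13.800]
hi = A.hi+B.hi = [16.7+4.5, 8.3+4.5, 10.5+4.5] = [21.200,12.800,15.000]
diag = √(44²+44²+28.8²) = √4701.44 = 68.567

min=[-22.800,-31.200,-13.800] max=[21.200,12.800,15.000] diag=68.567


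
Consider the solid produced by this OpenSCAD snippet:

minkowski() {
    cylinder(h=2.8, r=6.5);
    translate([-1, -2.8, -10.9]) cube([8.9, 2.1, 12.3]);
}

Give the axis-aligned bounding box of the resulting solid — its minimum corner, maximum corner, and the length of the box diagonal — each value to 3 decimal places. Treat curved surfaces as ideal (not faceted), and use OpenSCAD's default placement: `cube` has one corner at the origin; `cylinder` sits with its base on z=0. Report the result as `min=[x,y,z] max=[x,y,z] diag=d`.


A = translate([-1, -2.8, -10.9]) cube([8.9, 2.1, 12.3]) → bbox [-1,-2.8,-10.9] .. [7.9,-0.7,1.4]
B = cylinder(h=2.8, r=6.5) → bbox [-6.5,-6.5,0] .. [6.5,6.5,2.8]
lo = A.lo+B.lo = [-1-6.5, -2.8-6.5, -10.9+0] = [-7.500,-9.300,-10.900]
hi = A.hi+B.hi = [7.9+6.5, -0.7+6.5, 1.4+2.8] = [14.400,5.800,4.200]
diag = √(21.9²+15.1²+15.1²) = √935.63 = 30.588

min=[-7.500,-9.300,-10.900] max=[14.400,5.800,4.200] diag=30.588


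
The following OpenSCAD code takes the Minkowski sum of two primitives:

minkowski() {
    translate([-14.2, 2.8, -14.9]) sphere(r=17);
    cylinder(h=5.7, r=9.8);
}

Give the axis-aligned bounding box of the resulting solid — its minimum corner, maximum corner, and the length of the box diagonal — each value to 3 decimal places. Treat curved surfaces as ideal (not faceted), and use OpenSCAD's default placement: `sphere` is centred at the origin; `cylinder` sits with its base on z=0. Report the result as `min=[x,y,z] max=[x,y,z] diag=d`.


min=[-41.000,-24.000,-31.900] max=[12.600,29.600,7.800] diag=85.569

A = translate([-14.2, 2.8, -14.9]) sphere(r=17) → bbox [-31.2,-14.2,-31.9] .. [2.8,19.8,2.1]
B = cylinder(h=5.7, r=9.8) → bbox [-9.8,-9.8,0] .. [9.8,9.8,5.7]
lo = A.lo+B.lo = [-31.2-9.8, -14.2-9.8, -31.9+0] = [-41.000,-24.000,-31.900]
hi = A.hi+B.hi = [2.8+9.8, 19.8+9.8, 2.1+5.7] = [12.600,29.600,7.800]
diag = √(53.6²+53.6²+39.7²) = √7322.01 = 85.569


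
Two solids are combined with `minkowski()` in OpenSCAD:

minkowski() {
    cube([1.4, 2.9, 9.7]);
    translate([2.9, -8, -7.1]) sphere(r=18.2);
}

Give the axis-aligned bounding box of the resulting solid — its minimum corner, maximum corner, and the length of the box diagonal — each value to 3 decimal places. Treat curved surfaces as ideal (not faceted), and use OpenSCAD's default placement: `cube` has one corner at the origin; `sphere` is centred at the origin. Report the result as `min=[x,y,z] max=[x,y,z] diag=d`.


min=[-15.300,-26.200,-25.300] max=[22.500,13.100,20.800] diag=71.404

A = translate([2.9, -8, -7.1]) sphere(r=18.2) → bbox [-15.3,-26.2,-25.3] .. [21.1,10.2,11.1]
B = cube([1.4, 2.9, 9.7]) → bbox [0,0,0] .. [1.4,2.9,9.7]
lo = A.lo+B.lo = [-15.3+0, -26.2+0, -25.3+0] = [-15.300,-26.200,-25.300]
hi = A.hi+B.hi = [21.1+1.4, 10.2+2.9, 11.1+9.7] = [22.500,13.100,20.800]
diag = √(37.8²+39.3²+46.1²) = √5098.54 = 71.404


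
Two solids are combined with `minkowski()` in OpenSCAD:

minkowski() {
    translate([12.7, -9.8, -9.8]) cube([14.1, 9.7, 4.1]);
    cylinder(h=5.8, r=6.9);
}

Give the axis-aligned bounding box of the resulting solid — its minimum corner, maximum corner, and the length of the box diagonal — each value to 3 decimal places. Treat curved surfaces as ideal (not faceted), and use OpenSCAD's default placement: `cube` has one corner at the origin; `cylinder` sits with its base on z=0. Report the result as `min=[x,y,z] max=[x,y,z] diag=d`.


A = translate([12.7, -9.8, -9.8]) cube([14.1, 9.7, 4.1]) → bbox [12.7,-9.8,-9.8] .. [26.8,-0.1,-5.7]
B = cylinder(h=5.8, r=6.9) → bbox [-6.9,-6.9,0] .. [6.9,6.9,5.8]
lo = A.lo+B.lo = [12.7-6.9, -9.8-6.9, -9.8+0] = [5.800,-16.700,-9.800]
hi = A.hi+B.hi = [26.8+6.9, -0.1+6.9, -5.7+5.8] = [33.700,6.800,0.100]
diag = √(27.9²+23.5²+9.9²) = √1428.67 = 37.798

min=[5.800,-16.700,-9.800] max=[33.700,6.800,0.100] diag=37.798


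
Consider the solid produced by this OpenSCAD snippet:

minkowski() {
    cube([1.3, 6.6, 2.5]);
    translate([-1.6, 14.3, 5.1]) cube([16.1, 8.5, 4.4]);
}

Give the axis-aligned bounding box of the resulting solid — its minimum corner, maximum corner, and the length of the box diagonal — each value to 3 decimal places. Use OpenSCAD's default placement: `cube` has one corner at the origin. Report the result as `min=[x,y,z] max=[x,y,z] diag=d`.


A = translate([-1.6, 14.3, 5.1]) cube([16.1, 8.5, 4.4]) → bbox [-1.6,14.3,5.1] .. [14.5,22.8,9.5]
B = cube([1.3, 6.6, 2.5]) → bbox [0,0,0] .. [1.3,6.6,2.5]
lo = A.lo+B.lo = [-1.6+0, 14.3+0, 5.1+0] = [-1.600,14.300,5.100]
hi = A.hi+B.hi = [14.5+1.3, 22.8+6.6, 9.5+2.5] = [15.800,29.400,12.000]
diag = √(17.4²+15.1²+6.9²) = √578.38 = 24.050

min=[-1.600,14.300,5.100] max=[15.800,29.400,12.000] diag=24.050


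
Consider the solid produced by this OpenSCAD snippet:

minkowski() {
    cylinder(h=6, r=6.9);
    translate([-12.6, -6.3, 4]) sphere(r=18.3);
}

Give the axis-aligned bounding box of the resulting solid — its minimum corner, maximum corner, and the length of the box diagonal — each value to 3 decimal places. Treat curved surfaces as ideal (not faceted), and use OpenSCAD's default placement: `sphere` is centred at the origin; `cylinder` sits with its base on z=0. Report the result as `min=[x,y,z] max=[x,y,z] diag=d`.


min=[-37.800,-31.500,-14.300] max=[12.600,18.900,28.300] diag=83.037

A = translate([-12.6, -6.3, 4]) sphere(r=18.3) → bbox [-30.9,-24.6,-14.3] .. [5.7,12,22.3]
B = cylinder(h=6, r=6.9) → bbox [-6.9,-6.9,0] .. [6.9,6.9,6]
lo = A.lo+B.lo = [-30.9-6.9, -24.6-6.9, -14.3+0] = [-37.800,-31.500,-14.300]
hi = A.hi+B.hi = [5.7+6.9, 12+6.9, 22.3+6] = [12.600,18.900,28.300]
diag = √(50.4²+50.4²+42.6²) = √6895.08 = 83.037


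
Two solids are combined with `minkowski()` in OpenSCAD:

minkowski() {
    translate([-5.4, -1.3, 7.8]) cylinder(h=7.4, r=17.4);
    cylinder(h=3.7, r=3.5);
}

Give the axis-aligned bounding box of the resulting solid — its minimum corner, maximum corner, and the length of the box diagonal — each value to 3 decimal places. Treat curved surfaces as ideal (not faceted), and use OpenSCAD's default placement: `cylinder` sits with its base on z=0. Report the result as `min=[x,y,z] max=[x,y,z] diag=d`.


A = translate([-5.4, -1.3, 7.8]) cylinder(h=7.4, r=17.4) → bbox [-22.8,-18.7,7.8] .. [12,16.1,15.2]
B = cylinder(h=3.7, r=3.5) → bbox [-3.5,-3.5,0] .. [3.5,3.5,3.7]
lo = A.lo+B.lo = [-22.8-3.5, -18.7-3.5, 7.8+0] = [-26.300,-22.200,7.800]
hi = A.hi+B.hi = [12+3.5, 16.1+3.5, 15.2+3.7] = [15.500,19.600,18.900]
diag = √(41.8²+41.8²+11.1²) = √3617.69 = 60.147

min=[-26.300,-22.200,7.800] max=[15.500,19.600,18.900] diag=60.147


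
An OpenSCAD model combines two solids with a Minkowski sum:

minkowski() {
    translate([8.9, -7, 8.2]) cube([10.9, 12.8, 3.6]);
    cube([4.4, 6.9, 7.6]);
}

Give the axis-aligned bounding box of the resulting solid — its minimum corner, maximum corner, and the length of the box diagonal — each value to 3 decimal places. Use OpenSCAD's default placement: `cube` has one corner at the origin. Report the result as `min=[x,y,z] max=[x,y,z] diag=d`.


A = translate([8.9, -7, 8.2]) cube([10.9, 12.8, 3.6]) → bbox [8.9,-7,8.2] .. [19.8,5.8,11.8]
B = cube([4.4, 6.9, 7.6]) → bbox [0,0,0] .. [4.4,6.9,7.6]
lo = A.lo+B.lo = [8.9+0, -7+0, 8.2+0] = [8.900,-7.000,8.200]
hi = A.hi+B.hi = [19.8+4.4, 5.8+6.9, 11.8+7.6] = [24.200,12.700,19.400]
diag = √(15.3²+19.7²+11.2²) = √747.62 = 27.343

min=[8.900,-7.000,8.200] max=[24.200,12.700,19.400] diag=27.343


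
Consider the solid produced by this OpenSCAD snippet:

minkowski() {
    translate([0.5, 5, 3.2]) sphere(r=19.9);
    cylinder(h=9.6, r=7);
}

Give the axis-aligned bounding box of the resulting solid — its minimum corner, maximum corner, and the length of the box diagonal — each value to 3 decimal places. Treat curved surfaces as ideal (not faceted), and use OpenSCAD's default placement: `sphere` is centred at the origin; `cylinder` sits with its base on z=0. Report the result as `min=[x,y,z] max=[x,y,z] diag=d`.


min=[-26.400,-21.900,-16.700] max=[27.400,31.900,32.700] diag=90.715

A = translate([0.5, 5, 3.2]) sphere(r=19.9) → bbox [-19.4,-14.9,-16.7] .. [20.4,24.9,23.1]
B = cylinder(h=9.6, r=7) → bbox [-7,-7,0] .. [7,7,9.6]
lo = A.lo+B.lo = [-19.4-7, -14.9-7, -16.7+0] = [-26.400,-21.900,-16.700]
hi = A.hi+B.hi = [20.4+7, 24.9+7, 23.1+9.6] = [27.400,31.900,32.700]
diag = √(53.8²+53.8²+49.4²) = √8229.24 = 90.715


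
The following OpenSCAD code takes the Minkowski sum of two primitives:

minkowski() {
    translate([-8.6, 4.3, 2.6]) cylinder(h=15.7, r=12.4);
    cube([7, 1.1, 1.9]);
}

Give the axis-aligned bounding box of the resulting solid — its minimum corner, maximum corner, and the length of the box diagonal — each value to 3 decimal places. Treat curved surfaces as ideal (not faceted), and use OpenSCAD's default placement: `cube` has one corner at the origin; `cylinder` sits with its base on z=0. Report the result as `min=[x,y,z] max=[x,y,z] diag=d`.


min=[-21.000,-8.100,2.600] max=[10.800,17.800,20.200] diag=44.630

A = translate([-8.6, 4.3, 2.6]) cylinder(h=15.7, r=12.4) → bbox [-21,-8.1,2.6] .. [3.8,16.7,18.3]
B = cube([7, 1.1, 1.9]) → bbox [0,0,0] .. [7,1.1,1.9]
lo = A.lo+B.lo = [-21+0, -8.1+0, 2.6+0] = [-21.000,-8.100,2.600]
hi = A.hi+B.hi = [3.8+7, 16.7+1.1, 18.3+1.9] = [10.800,17.800,20.200]
diag = √(31.8²+25.9²+17.6²) = √1991.81 = 44.630


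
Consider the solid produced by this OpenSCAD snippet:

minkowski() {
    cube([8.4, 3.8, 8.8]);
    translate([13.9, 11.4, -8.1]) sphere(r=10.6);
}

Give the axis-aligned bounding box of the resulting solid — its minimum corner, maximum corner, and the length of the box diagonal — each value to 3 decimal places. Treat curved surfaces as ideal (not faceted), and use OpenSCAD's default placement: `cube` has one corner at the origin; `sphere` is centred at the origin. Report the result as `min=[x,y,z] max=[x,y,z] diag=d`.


A = translate([13.9, 11.4, -8.1]) sphere(r=10.6) → bbox [3.3,0.8,-18.7] .. [24.5,22,2.5]
B = cube([8.4, 3.8, 8.8]) → bbox [0,0,0] .. [8.4,3.8,8.8]
lo = A.lo+B.lo = [3.3+0, 0.8+0, -18.7+0] = [3.300,0.800,-18.700]
hi = A.hi+B.hi = [24.5+8.4, 22+3.8, 2.5+8.8] = [32.900,25.800,11.300]
diag = √(29.6²+25²+30²) = √2401.16 = 49.002

min=[3.300,0.800,-18.700] max=[32.900,25.800,11.300] diag=49.002


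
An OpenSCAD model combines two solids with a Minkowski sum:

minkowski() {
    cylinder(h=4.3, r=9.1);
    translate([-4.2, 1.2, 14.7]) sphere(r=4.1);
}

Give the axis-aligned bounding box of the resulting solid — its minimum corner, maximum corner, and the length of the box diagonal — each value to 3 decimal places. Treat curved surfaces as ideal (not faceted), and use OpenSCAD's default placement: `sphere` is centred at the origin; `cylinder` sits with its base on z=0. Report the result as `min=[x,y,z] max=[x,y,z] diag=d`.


A = translate([-4.2, 1.2, 14.7]) sphere(r=4.1) → bbox [-8.3,-2.9,10.6] .. [-0.1,5.3,18.8]
B = cylinder(h=4.3, r=9.1) → bbox [-9.1,-9.1,0] .. [9.1,9.1,4.3]
lo = A.lo+B.lo = [-8.3-9.1, -2.9-9.1, 10.6+0] = [-17.400,-12.000,10.600]
hi = A.hi+B.hi = [-0.1+9.1, 5.3+9.1, 18.8+4.3] = [9.000,14.400,23.100]
diag = √(26.4²+26.4²+12.5²) = √1550.17 = 39.372

min=[-17.400,-12.000,10.600] max=[9.000,14.400,23.100] diag=39.372


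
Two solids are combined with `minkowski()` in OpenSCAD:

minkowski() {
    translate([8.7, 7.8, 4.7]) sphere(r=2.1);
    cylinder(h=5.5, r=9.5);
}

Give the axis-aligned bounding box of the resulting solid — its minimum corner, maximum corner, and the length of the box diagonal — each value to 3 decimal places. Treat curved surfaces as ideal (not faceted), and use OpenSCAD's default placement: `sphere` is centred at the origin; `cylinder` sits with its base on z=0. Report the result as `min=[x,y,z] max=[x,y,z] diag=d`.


A = translate([8.7, 7.8, 4.7]) sphere(r=2.1) → bbox [6.6,5.7,2.6] .. [10.8,9.9,6.8]
B = cylinder(h=5.5, r=9.5) → bbox [-9.5,-9.5,0] .. [9.5,9.5,5.5]
lo = A.lo+B.lo = [6.6-9.5, 5.7-9.5, 2.6+0] = [-2.900,-3.800,2.600]
hi = A.hi+B.hi = [10.8+9.5, 9.9+9.5, 6.8+5.5] = [20.300,19.400,12.300]
diag = √(23.2²+23.2²+9.7²) = √1170.57 = 34.214

min=[-2.900,-3.800,2.600] max=[20.300,19.400,12.300] diag=34.214


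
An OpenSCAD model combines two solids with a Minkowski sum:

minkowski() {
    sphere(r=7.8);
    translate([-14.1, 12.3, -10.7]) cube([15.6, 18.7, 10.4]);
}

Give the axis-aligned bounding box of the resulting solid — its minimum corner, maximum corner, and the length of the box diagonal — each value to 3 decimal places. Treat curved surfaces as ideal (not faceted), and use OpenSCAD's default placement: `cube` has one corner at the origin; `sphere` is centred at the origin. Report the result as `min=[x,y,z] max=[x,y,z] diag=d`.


min=[-21.900,4.500,-18.500] max=[9.300,38.800,7.500] diag=53.159

A = translate([-14.1, 12.3, -10.7]) cube([15.6, 18.7, 10.4]) → bbox [-14.1,12.3,-10.7] .. [1.5,31,-0.3]
B = sphere(r=7.8) → bbox [-7.8,-7.8,-7.8] .. [7.8,7.8,7.8]
lo = A.lo+B.lo = [-14.1-7.8, 12.3-7.8, -10.7-7.8] = [-21.900,4.500,-18.500]
hi = A.hi+B.hi = [1.5+7.8, 31+7.8, -0.3+7.8] = [9.300,38.800,7.500]
diag = √(31.2²+34.3²+26²) = √2825.93 = 53.159


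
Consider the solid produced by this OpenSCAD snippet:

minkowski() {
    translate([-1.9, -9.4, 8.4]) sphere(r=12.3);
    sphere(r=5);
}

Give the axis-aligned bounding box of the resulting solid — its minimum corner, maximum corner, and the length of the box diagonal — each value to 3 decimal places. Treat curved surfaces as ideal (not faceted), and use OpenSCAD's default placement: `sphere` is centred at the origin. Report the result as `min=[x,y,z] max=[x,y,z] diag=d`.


A = translate([-1.9, -9.4, 8.4]) sphere(r=12.3) → bbox [-14.2,-21.7,-3.9] .. [10.4,2.9,20.7]
B = sphere(r=5) → bbox [-5,-5,-5] .. [5,5,5]
lo = A.lo+B.lo = [-14.2-5, -21.7-5, -3.9-5] = [-19.200,-26.700,-8.900]
hi = A.hi+B.hi = [10.4+5, 2.9+5, 20.7+5] = [15.400,7.900,25.700]
diag = √(34.6²+34.6²+34.6²) = √3591.48 = 59.929

min=[-19.200,-26.700,-8.900] max=[15.400,7.900,25.700] diag=59.929


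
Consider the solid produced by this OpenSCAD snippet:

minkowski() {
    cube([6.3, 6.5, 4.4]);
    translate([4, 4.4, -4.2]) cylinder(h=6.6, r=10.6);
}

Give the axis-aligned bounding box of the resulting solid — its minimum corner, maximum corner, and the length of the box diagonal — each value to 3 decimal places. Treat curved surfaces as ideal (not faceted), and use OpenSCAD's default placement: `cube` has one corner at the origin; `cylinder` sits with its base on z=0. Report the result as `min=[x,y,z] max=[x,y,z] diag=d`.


A = translate([4, 4.4, -4.2]) cylinder(h=6.6, r=10.6) → bbox [-6.6,-6.2,-4.2] .. [14.6,15,2.4]
B = cube([6.3, 6.5, 4.4]) → bbox [0,0,0] .. [6.3,6.5,4.4]
lo = A.lo+B.lo = [-6.6+0, -6.2+0, -4.2+0] = [-6.600,-6.200,-4.200]
hi = A.hi+B.hi = [14.6+6.3, 15+6.5, 2.4+4.4] = [20.900,21.500,6.800]
diag = √(27.5²+27.7²+11²) = √1644.54 = 40.553

min=[-6.600,-6.200,-4.200] max=[20.900,21.500,6.800] diag=40.553


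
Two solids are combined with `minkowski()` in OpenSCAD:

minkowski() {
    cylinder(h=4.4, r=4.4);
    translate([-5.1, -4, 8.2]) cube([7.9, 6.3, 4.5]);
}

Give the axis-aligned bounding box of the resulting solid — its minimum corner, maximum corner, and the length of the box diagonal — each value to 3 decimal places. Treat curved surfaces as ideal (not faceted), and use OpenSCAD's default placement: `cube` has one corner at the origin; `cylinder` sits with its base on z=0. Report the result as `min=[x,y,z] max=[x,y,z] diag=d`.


A = translate([-5.1, -4, 8.2]) cube([7.9, 6.3, 4.5]) → bbox [-5.1,-4,8.2] .. [2.8,2.3,12.7]
B = cylinder(h=4.4, r=4.4) → bbox [-4.4,-4.4,0] .. [4.4,4.4,4.4]
lo = A.lo+B.lo = [-5.1-4.4, -4-4.4, 8.2+0] = [-9.500,-8.400,8.200]
hi = A.hi+B.hi = [2.8+4.4, 2.3+4.4, 12.7+4.4] = [7.200,6.700,17.100]
diag = √(16.7²+15.1²+8.9²) = √586.11 = 24.210

min=[-9.500,-8.400,8.200] max=[7.200,6.700,17.100] diag=24.210


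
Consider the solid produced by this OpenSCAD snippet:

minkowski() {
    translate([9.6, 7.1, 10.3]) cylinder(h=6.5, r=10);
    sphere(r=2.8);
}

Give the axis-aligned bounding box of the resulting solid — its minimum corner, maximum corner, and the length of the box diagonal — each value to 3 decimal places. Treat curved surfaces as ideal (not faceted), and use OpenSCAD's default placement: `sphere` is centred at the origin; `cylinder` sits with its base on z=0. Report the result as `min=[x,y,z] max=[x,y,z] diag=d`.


min=[-3.200,-5.700,7.500] max=[22.400,19.900,19.600] diag=38.172

A = translate([9.6, 7.1, 10.3]) cylinder(h=6.5, r=10) → bbox [-0.4,-2.9,10.3] .. [19.6,17.1,16.8]
B = sphere(r=2.8) → bbox [-2.8,-2.8,-2.8] .. [2.8,2.8,2.8]
lo = A.lo+B.lo = [-0.4-2.8, -2.9-2.8, 10.3-2.8] = [-3.200,-5.700,7.500]
hi = A.hi+B.hi = [19.6+2.8, 17.1+2.8, 16.8+2.8] = [22.400,19.900,19.600]
diag = √(25.6²+25.6²+12.1²) = √1457.13 = 38.172


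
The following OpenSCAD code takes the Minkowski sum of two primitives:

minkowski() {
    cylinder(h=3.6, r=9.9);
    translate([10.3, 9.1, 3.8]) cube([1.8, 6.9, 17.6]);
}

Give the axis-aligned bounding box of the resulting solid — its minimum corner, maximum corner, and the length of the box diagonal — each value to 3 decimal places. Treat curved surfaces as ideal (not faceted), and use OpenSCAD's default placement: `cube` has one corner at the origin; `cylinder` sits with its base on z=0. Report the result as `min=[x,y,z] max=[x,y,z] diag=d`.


min=[0.400,-0.800,3.800] max=[22.000,25.900,25.000] diag=40.360

A = translate([10.3, 9.1, 3.8]) cube([1.8, 6.9, 17.6]) → bbox [10.3,9.1,3.8] .. [12.1,16,21.4]
B = cylinder(h=3.6, r=9.9) → bbox [-9.9,-9.9,0] .. [9.9,9.9,3.6]
lo = A.lo+B.lo = [10.3-9.9, 9.1-9.9, 3.8+0] = [0.400,-0.800,3.800]
hi = A.hi+B.hi = [12.1+9.9, 16+9.9, 21.4+3.6] = [22.000,25.900,25.000]
diag = √(21.6²+26.7²+21.2²) = √1628.89 = 40.360


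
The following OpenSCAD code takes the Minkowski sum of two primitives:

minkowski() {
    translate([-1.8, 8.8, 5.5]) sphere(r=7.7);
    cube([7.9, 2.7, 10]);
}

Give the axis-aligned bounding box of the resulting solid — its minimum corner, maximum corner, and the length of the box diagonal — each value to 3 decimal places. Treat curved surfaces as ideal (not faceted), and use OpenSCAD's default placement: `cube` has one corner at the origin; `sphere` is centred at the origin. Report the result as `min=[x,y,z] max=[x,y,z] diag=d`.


min=[-9.500,1.100,-2.200] max=[13.800,19.200,23.200] diag=38.931

A = translate([-1.8, 8.8, 5.5]) sphere(r=7.7) → bbox [-9.5,1.1,-2.2] .. [5.9,16.5,13.2]
B = cube([7.9, 2.7, 10]) → bbox [0,0,0] .. [7.9,2.7,10]
lo = A.lo+B.lo = [-9.5+0, 1.1+0, -2.2+0] = [-9.500,1.100,-2.200]
hi = A.hi+B.hi = [5.9+7.9, 16.5+2.7, 13.2+10] = [13.800,19.200,23.200]
diag = √(23.3²+18.1²+25.4²) = √1515.66 = 38.931


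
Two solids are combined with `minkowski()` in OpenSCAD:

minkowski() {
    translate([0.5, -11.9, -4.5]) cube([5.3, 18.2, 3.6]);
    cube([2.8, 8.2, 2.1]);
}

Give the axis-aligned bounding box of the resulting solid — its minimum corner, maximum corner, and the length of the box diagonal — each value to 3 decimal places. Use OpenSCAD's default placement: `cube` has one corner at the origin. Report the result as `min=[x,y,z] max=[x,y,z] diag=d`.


A = translate([0.5, -11.9, -4.5]) cube([5.3, 18.2, 3.6]) → bbox [0.5,-11.9,-4.5] .. [5.8,6.3,-0.9]
B = cube([2.8, 8.2, 2.1]) → bbox [0,0,0] .. [2.8,8.2,2.1]
lo = A.lo+B.lo = [0.5+0, -11.9+0, -4.5+0] = [0.500,-11.900,-4.500]
hi = A.hi+B.hi = [5.8+2.8, 6.3+8.2, -0.9+2.1] = [8.600,14.500,1.200]
diag = √(8.1²+26.4²+5.7²) = √795.06 = 28.197

min=[0.500,-11.900,-4.500] max=[8.600,14.500,1.200] diag=28.197


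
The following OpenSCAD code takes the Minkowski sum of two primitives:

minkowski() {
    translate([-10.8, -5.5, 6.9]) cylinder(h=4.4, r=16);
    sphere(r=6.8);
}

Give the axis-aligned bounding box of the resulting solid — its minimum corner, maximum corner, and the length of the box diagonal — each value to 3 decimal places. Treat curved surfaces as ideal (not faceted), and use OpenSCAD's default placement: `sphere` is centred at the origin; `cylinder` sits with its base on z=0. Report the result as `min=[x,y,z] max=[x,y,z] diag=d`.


min=[-33.600,-28.300,0.100] max=[12.000,17.300,18.100] diag=66.953

A = translate([-10.8, -5.5, 6.9]) cylinder(h=4.4, r=16) → bbox [-26.8,-21.5,6.9] .. [5.2,10.5,11.3]
B = sphere(r=6.8) → bbox [-6.8,-6.8,-6.8] .. [6.8,6.8,6.8]
lo = A.lo+B.lo = [-26.8-6.8, -21.5-6.8, 6.9-6.8] = [-33.600,-28.300,0.100]
hi = A.hi+B.hi = [5.2+6.8, 10.5+6.8, 11.3+6.8] = [12.000,17.300,18.100]
diag = √(45.6²+45.6²+18²) = √4482.72 = 66.953


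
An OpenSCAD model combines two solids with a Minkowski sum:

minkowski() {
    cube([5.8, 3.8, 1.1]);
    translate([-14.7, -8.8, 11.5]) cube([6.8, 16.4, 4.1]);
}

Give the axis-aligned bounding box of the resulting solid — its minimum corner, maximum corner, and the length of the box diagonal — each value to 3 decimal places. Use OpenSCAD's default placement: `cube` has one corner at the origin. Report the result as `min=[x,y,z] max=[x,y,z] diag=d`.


min=[-14.700,-8.800,11.500] max=[-2.100,11.400,16.700] diag=24.369

A = translate([-14.7, -8.8, 11.5]) cube([6.8, 16.4, 4.1]) → bbox [-14.7,-8.8,11.5] .. [-7.9,7.6,15.6]
B = cube([5.8, 3.8, 1.1]) → bbox [0,0,0] .. [5.8,3.8,1.1]
lo = A.lo+B.lo = [-14.7+0, -8.8+0, 11.5+0] = [-14.700,-8.800,11.500]
hi = A.hi+B.hi = [-7.9+5.8, 7.6+3.8, 15.6+1.1] = [-2.100,11.400,16.700]
diag = √(12.6²+20.2²+5.2²) = √593.84 = 24.369


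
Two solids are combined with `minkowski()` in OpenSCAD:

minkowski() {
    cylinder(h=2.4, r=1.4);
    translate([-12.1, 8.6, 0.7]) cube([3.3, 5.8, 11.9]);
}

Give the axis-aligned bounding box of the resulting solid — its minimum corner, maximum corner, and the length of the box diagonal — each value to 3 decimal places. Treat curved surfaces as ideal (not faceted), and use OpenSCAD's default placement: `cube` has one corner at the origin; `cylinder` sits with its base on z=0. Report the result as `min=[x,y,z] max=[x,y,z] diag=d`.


min=[-13.500,7.200,0.700] max=[-7.400,15.800,15.000] diag=17.767

A = translate([-12.1, 8.6, 0.7]) cube([3.3, 5.8, 11.9]) → bbox [-12.1,8.6,0.7] .. [-8.8,14.4,12.6]
B = cylinder(h=2.4, r=1.4) → bbox [-1.4,-1.4,0] .. [1.4,1.4,2.4]
lo = A.lo+B.lo = [-12.1-1.4, 8.6-1.4, 0.7+0] = [-13.500,7.200,0.700]
hi = A.hi+B.hi = [-8.8+1.4, 14.4+1.4, 12.6+2.4] = [-7.400,15.800,15.000]
diag = √(6.1²+8.6²+14.3²) = √315.66 = 17.767


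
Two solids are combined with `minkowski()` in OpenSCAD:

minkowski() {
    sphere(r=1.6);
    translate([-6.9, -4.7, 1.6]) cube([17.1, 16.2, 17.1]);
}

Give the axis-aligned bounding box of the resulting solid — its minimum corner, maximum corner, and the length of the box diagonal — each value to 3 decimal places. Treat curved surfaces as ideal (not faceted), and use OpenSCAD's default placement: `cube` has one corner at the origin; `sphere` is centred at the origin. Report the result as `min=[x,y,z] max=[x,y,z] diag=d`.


A = translate([-6.9, -4.7, 1.6]) cube([17.1, 16.2, 17.1]) → bbox [-6.9,-4.7,1.6] .. [10.2,11.5,18.7]
B = sphere(r=1.6) → bbox [-1.6,-1.6,-1.6] .. [1.6,1.6,1.6]
lo = A.lo+B.lo = [-6.9-1.6, -4.7-1.6, 1.6-1.6] = [-8.500,-6.300,0.000]
hi = A.hi+B.hi = [10.2+1.6, 11.5+1.6, 18.7+1.6] = [11.800,13.100,20.300]
diag = √(20.3²+19.4²+20.3²) = √1200.54 = 34.649

min=[-8.500,-6.300,0.000] max=[11.800,13.100,20.300] diag=34.649


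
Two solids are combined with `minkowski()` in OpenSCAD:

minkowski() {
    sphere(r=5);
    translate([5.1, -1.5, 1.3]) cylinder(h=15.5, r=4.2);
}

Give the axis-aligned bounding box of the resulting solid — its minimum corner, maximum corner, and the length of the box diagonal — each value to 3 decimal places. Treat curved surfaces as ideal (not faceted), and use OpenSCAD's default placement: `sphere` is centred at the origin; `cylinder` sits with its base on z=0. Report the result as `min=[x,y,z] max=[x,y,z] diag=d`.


min=[-4.100,-10.700,-3.700] max=[14.300,7.700,21.800] diag=36.433

A = translate([5.1, -1.5, 1.3]) cylinder(h=15.5, r=4.2) → bbox [0.9,-5.7,1.3] .. [9.3,2.7,16.8]
B = sphere(r=5) → bbox [-5,-5,-5] .. [5,5,5]
lo = A.lo+B.lo = [0.9-5, -5.7-5, 1.3-5] = [-4.100,-10.700,-3.700]
hi = A.hi+B.hi = [9.3+5, 2.7+5, 16.8+5] = [14.300,7.700,21.800]
diag = √(18.4²+18.4²+25.5²) = √1327.37 = 36.433


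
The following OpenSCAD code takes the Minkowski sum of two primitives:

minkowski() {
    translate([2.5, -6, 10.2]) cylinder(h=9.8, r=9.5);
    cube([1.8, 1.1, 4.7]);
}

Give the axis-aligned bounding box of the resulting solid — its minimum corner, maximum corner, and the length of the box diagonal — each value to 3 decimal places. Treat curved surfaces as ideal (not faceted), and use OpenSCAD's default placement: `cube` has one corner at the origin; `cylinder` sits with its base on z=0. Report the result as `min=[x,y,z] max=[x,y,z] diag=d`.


min=[-7.000,-15.500,10.200] max=[13.800,4.600,24.700] diag=32.356

A = translate([2.5, -6, 10.2]) cylinder(h=9.8, r=9.5) → bbox [-7,-15.5,10.2] .. [12,3.5,20]
B = cube([1.8, 1.1, 4.7]) → bbox [0,0,0] .. [1.8,1.1,4.7]
lo = A.lo+B.lo = [-7+0, -15.5+0, 10.2+0] = [-7.000,-15.500,10.200]
hi = A.hi+B.hi = [12+1.8, 3.5+1.1, 20+4.7] = [13.800,4.600,24.700]
diag = √(20.8²+20.1²+14.5²) = √1046.9 = 32.356


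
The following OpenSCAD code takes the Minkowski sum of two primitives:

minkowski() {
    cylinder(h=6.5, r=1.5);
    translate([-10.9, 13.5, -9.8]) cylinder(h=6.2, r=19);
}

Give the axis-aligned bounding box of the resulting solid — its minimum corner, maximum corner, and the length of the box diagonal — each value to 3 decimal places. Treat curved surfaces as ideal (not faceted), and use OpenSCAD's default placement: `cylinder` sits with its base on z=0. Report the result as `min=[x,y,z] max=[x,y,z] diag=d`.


min=[-31.400,-7.000,-9.800] max=[9.600,34.000,2.900] diag=59.357

A = translate([-10.9, 13.5, -9.8]) cylinder(h=6.2, r=19) → bbox [-29.9,-5.5,-9.8] .. [8.1,32.5,-3.6]
B = cylinder(h=6.5, r=1.5) → bbox [-1.5,-1.5,0] .. [1.5,1.5,6.5]
lo = A.lo+B.lo = [-29.9-1.5, -5.5-1.5, -9.8+0] = [-31.400,-7.000,-9.800]
hi = A.hi+B.hi = [8.1+1.5, 32.5+1.5, -3.6+6.5] = [9.600,34.000,2.900]
diag = √(41²+41²+12.7²) = √3523.29 = 59.357
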